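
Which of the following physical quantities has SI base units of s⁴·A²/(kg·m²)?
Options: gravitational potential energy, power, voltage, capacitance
Checking the SI base units of each option:
  gravitational potential energy (U = -GMm/r): kg·m²/s²  ✗
  power (P = W/t): kg·m²/s³  ✗
  voltage (V = IR): kg·m²/(s³·A)  ✗
  capacitance (C = Q/V): s⁴·A²/(kg·m²)  ✓ matches

Only capacitance has units s⁴·A²/(kg·m²).

Answer: capacitance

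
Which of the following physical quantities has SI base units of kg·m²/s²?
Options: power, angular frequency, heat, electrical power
Checking the SI base units of each option:
  power (P = W/t): kg·m²/s³  ✗
  angular frequency (ω = 2πf): 1/s  ✗
  heat (Q = mcΔT): kg·m²/s²  ✓ matches
  electrical power (P = IV): kg·m²/s³  ✗

Only heat has units kg·m²/s².

Answer: heat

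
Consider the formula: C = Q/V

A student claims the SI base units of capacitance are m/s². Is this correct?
Units of each symbol in C = Q/V:
  Q (charge, in coulombs): s·A
  V (voltage, in volts): kg·m²/(s³·A)  → in the denominator, contributes s³·A/(kg·m²)

Multiplying the contributions: [s·A] · [s³·A/(kg·m²)]
Adding exponents of each base unit: kg: -1, m: -2, s: 4, A: 2
SI base units of capacitance: s⁴·A²/(kg·m²)

The claimed units m/s² (exponents m: 1, s: -2) do not match the derived units s⁴·A²/(kg·m²) (exponents kg: -1, m: -2, s: 4, A: 2), so the claim is incorrect.

Answer: No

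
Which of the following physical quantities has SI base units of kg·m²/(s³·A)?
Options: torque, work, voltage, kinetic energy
Checking the SI base units of each option:
  torque (τ = Fr): kg·m²/s²  ✗
  work (W = Fd): kg·m²/s²  ✗
  voltage (V = IR): kg·m²/(s³·A)  ✓ matches
  kinetic energy (E = ½mv²): kg·m²/s²  ✗

Only voltage has units kg·m²/(s³·A).

Answer: voltage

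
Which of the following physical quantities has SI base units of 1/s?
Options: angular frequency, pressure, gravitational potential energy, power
Checking the SI base units of each option:
  angular frequency (ω = 2πf): 1/s  ✓ matches
  pressure (P = F/A): kg/(m·s²)  ✗
  gravitational potential energy (U = -GMm/r): kg·m²/s²  ✗
  power (P = W/t): kg·m²/s³  ✗

Only angular frequency has units 1/s.

Answer: angular frequency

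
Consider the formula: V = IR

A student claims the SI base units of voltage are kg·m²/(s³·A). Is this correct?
Units of each symbol in V = IR:
  I (current): A
  R (resistance, in ohms): kg·m²/(s³·A²)

Multiplying the contributions: [A] · [kg·m²/(s³·A²)]
Adding exponents of each base unit: kg: 1, m: 2, s: -3, A: -1
SI base units of voltage: kg·m²/(s³·A)

The claimed units kg·m²/(s³·A) match the derived units, so the claim is correct.

Answer: Yes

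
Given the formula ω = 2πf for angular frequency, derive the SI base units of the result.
Units of each symbol in ω = 2πf:
  f (frequency): 1/s
  The factor 2π is dimensionless.

Multiplying the contributions: [1/s]
Adding exponents of each base unit: s: -1
SI base units of angular frequency: 1/s

Answer: 1/s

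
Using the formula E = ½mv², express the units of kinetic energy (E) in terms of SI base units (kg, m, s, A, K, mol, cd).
Units of each symbol in E = ½mv²:
  m (mass): kg
  v (speed): m/s  → to the power 2, contributes m²/s²
  The factor ½ is dimensionless.

Multiplying the contributions: [kg] · [m²/s²]
Adding exponents of each base unit: kg: 1, m: 2, s: -2
SI base units of kinetic energy: kg·m²/s²

Answer: kg·m²/s²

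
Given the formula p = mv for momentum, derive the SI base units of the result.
Units of each symbol in p = mv:
  m (mass): kg
  v (velocity): m/s

Multiplying the contributions: [kg] · [m/s]
Adding exponents of each base unit: kg: 1, m: 1, s: -1
SI base units of momentum: kg·m/s

Answer: kg·m/s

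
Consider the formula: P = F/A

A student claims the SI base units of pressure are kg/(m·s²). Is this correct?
Units of each symbol in P = F/A:
  F (force): kg·m/s²
  A (area): m²  → in the denominator, contributes 1/m²

Multiplying the contributions: [kg·m/s²] · [1/m²]
Adding exponents of each base unit: kg: 1, m: -1, s: -2
SI base units of pressure: kg/(m·s²)

The claimed units kg/(m·s²) match the derived units, so the claim is correct.

Answer: Yes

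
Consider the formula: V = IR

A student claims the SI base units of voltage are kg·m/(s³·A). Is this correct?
Units of each symbol in V = IR:
  I (current): A
  R (resistance, in ohms): kg·m²/(s³·A²)

Multiplying the contributions: [A] · [kg·m²/(s³·A²)]
Adding exponents of each base unit: kg: 1, m: 2, s: -3, A: -1
SI base units of voltage: kg·m²/(s³·A)

The claimed units kg·m/(s³·A) (exponents kg: 1, m: 1, s: -3, A: -1) do not match the derived units kg·m²/(s³·A) (exponents kg: 1, m: 2, s: -3, A: -1), so the claim is incorrect.

Answer: No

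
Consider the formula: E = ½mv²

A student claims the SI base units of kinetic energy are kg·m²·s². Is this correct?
Units of each symbol in E = ½mv²:
  m (mass): kg
  v (speed): m/s  → to the power 2, contributes m²/s²
  The factor ½ is dimensionless.

Multiplying the contributions: [kg] · [m²/s²]
Adding exponents of each base unit: kg: 1, m: 2, s: -2
SI base units of kinetic energy: kg·m²/s²

The claimed units kg·m²·s² (exponents kg: 1, m: 2, s: 2) do not match the derived units kg·m²/s² (exponents kg: 1, m: 2, s: -2), so the claim is incorrect.

Answer: No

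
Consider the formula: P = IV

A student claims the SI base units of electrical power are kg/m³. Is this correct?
Units of each symbol in P = IV:
  I (current): A
  V (voltage, in volts): kg·m²/(s³·A)

Multiplying the contributions: [A] · [kg·m²/(s³·A)]
Adding exponents of each base unit: kg: 1, m: 2, s: -3
SI base units of electrical power: kg·m²/s³

The claimed units kg/m³ (exponents kg: 1, m: -3) do not match the derived units kg·m²/s³ (exponents kg: 1, m: 2, s: -3), so the claim is incorrect.

Answer: No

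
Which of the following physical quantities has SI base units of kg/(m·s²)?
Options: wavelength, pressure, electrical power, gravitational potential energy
Checking the SI base units of each option:
  wavelength (λ = v/f): m  ✗
  pressure (P = F/A): kg/(m·s²)  ✓ matches
  electrical power (P = IV): kg·m²/s³  ✗
  gravitational potential energy (U = -GMm/r): kg·m²/s²  ✗

Only pressure has units kg/(m·s²).

Answer: pressure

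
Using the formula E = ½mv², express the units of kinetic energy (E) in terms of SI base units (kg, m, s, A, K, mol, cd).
Units of each symbol in E = ½mv²:
  m (mass): kg
  v (speed): m/s  → to the power 2, contributes m²/s²
  The factor ½ is dimensionless.

Multiplying the contributions: [kg] · [m²/s²]
Adding exponents of each base unit: kg: 1, m: 2, s: -2
SI base units of kinetic energy: kg·m²/s²

Answer: kg·m²/s²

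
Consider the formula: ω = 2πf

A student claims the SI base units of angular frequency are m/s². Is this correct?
Units of each symbol in ω = 2πf:
  f (frequency): 1/s
  The factor 2π is dimensionless.

Multiplying the contributions: [1/s]
Adding exponents of each base unit: s: -1
SI base units of angular frequency: 1/s

The claimed units m/s² (exponents m: 1, s: -2) do not match the derived units 1/s (exponents s: -1), so the claim is incorrect.

Answer: No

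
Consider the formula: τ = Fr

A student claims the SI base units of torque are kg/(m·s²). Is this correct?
Units of each symbol in τ = Fr:
  F (force): kg·m/s²
  r (lever arm): m

Multiplying the contributions: [kg·m/s²] · [m]
Adding exponents of each base unit: kg: 1, m: 2, s: -2
SI base units of torque: kg·m²/s²

The claimed units kg/(m·s²) (exponents kg: 1, m: -1, s: -2) do not match the derived units kg·m²/s² (exponents kg: 1, m: 2, s: -2), so the claim is incorrect.

Answer: No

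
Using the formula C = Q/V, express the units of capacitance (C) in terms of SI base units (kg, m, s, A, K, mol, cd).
Units of each symbol in C = Q/V:
  Q (charge, in coulombs): s·A
  V (voltage, in volts): kg·m²/(s³·A)  → in the denominator, contributes s³·A/(kg·m²)

Multiplying the contributions: [s·A] · [s³·A/(kg·m²)]
Adding exponents of each base unit: kg: -1, m: -2, s: 4, A: 2
SI base units of capacitance: s⁴·A²/(kg·m²)

Answer: s⁴·A²/(kg·m²)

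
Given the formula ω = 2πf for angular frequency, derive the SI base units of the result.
Units of each symbol in ω = 2πf:
  f (frequency): 1/s
  The factor 2π is dimensionless.

Multiplying the contributions: [1/s]
Adding exponents of each base unit: s: -1
SI base units of angular frequency: 1/s

Answer: 1/s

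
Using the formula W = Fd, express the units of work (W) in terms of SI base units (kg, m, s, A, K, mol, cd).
Units of each symbol in W = Fd:
  F (force): kg·m/s²
  d (displacement): m

Multiplying the contributions: [kg·m/s²] · [m]
Adding exponents of each base unit: kg: 1, m: 2, s: -2
SI base units of work: kg·m²/s²

Answer: kg·m²/s²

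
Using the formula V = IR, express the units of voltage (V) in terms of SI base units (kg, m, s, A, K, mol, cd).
Units of each symbol in V = IR:
  I (current): A
  R (resistance, in ohms): kg·m²/(s³·A²)

Multiplying the contributions: [A] · [kg·m²/(s³·A²)]
Adding exponents of each base unit: kg: 1, m: 2, s: -3, A: -1
SI base units of voltage: kg·m²/(s³·A)

Answer: kg·m²/(s³·A)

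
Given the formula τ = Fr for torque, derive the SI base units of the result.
Units of each symbol in τ = Fr:
  F (force): kg·m/s²
  r (lever arm): m

Multiplying the contributions: [kg·m/s²] · [m]
Adding exponents of each base unit: kg: 1, m: 2, s: -2
SI base units of torque: kg·m²/s²

Answer: kg·m²/s²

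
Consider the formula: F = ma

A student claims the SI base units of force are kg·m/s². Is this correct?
Units of each symbol in F = ma:
  m (mass): kg
  a (acceleration): m/s²

Multiplying the contributions: [kg] · [m/s²]
Adding exponents of each base unit: kg: 1, m: 1, s: -2
SI base units of force: kg·m/s²

The claimed units kg·m/s² match the derived units, so the claim is correct.

Answer: Yes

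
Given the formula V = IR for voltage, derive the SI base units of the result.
Units of each symbol in V = IR:
  I (current): A
  R (resistance, in ohms): kg·m²/(s³·A²)

Multiplying the contributions: [A] · [kg·m²/(s³·A²)]
Adding exponents of each base unit: kg: 1, m: 2, s: -3, A: -1
SI base units of voltage: kg·m²/(s³·A)

Answer: kg·m²/(s³·A)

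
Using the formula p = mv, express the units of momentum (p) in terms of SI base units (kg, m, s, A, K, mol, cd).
Units of each symbol in p = mv:
  m (mass): kg
  v (velocity): m/s

Multiplying the contributions: [kg] · [m/s]
Adding exponents of each base unit: kg: 1, m: 1, s: -1
SI base units of momentum: kg·m/s

Answer: kg·m/s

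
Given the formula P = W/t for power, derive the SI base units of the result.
Units of each symbol in P = W/t:
  W (work): kg·m²/s²
  t (time): s  → in the denominator, contributes 1/s

Multiplying the contributions: [kg·m²/s²] · [1/s]
Adding exponents of each base unit: kg: 1, m: 2, s: -3
SI base units of power: kg·m²/s³

Answer: kg·m²/s³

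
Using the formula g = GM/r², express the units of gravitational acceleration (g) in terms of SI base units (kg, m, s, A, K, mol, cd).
Units of each symbol in g = GM/r²:
  G (gravitational constant): m³/(kg·s²)
  M (mass): kg
  r (distance): m  → to the power 2 in the denominator, contributes 1/m²

Multiplying the contributions: [m³/(kg·s²)] · [kg] · [1/m²]
Adding exponents of each base unit: m: 1, s: -2
SI base units of gravitational acceleration: m/s²

Answer: m/s²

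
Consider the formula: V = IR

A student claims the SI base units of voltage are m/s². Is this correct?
Units of each symbol in V = IR:
  I (current): A
  R (resistance, in ohms): kg·m²/(s³·A²)

Multiplying the contributions: [A] · [kg·m²/(s³·A²)]
Adding exponents of each base unit: kg: 1, m: 2, s: -3, A: -1
SI base units of voltage: kg·m²/(s³·A)

The claimed units m/s² (exponents m: 1, s: -2) do not match the derived units kg·m²/(s³·A) (exponents kg: 1, m: 2, s: -3, A: -1), so the claim is incorrect.

Answer: No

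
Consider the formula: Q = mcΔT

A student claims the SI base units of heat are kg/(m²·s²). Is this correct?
Units of each symbol in Q = mcΔT:
  m (mass): kg
  c (specific heat capacity, in J/(kg·K)): m²/(s²·K)
  ΔT (temperature change): K

Multiplying the contributions: [kg] · [m²/(s²·K)] · [K]
Adding exponents of each base unit: kg: 1, m: 2, s: -2
SI base units of heat: kg·m²/s²

The claimed units kg/(m²·s²) (exponents kg: 1, m: -2, s: -2) do not match the derived units kg·m²/s² (exponents kg: 1, m: 2, s: -2), so the claim is incorrect.

Answer: No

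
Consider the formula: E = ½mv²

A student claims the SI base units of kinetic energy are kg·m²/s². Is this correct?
Units of each symbol in E = ½mv²:
  m (mass): kg
  v (speed): m/s  → to the power 2, contributes m²/s²
  The factor ½ is dimensionless.

Multiplying the contributions: [kg] · [m²/s²]
Adding exponents of each base unit: kg: 1, m: 2, s: -2
SI base units of kinetic energy: kg·m²/s²

The claimed units kg·m²/s² match the derived units, so the claim is correct.

Answer: Yes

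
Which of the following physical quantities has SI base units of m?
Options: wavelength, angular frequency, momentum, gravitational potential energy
Checking the SI base units of each option:
  wavelength (λ = v/f): m  ✓ matches
  angular frequency (ω = 2πf): 1/s  ✗
  momentum (p = mv): kg·m/s  ✗
  gravitational potential energy (U = -GMm/r): kg·m²/s²  ✗

Only wavelength has units m.

Answer: wavelength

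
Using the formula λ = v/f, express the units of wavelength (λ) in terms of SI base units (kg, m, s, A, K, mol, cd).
Units of each symbol in λ = v/f:
  v (wave speed): m/s
  f (frequency): 1/s  → in the denominator, contributes s

Multiplying the contributions: [m/s] · [s]
Adding exponents of each base unit: m: 1
SI base units of wavelength: m

Answer: m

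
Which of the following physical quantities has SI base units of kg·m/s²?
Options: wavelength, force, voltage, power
Checking the SI base units of each option:
  wavelength (λ = v/f): m  ✗
  force (F = ma): kg·m/s²  ✓ matches
  voltage (V = IR): kg·m²/(s³·A)  ✗
  power (P = W/t): kg·m²/s³  ✗

Only force has units kg·m/s².

Answer: force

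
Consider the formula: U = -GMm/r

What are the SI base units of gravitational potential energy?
Units of each symbol in U = -GMm/r:
  G (gravitational constant): m³/(kg·s²)
  M (mass): kg
  m (mass): kg
  r (distance): m  → in the denominator, contributes 1/m
  The minus sign does not affect the units.

Multiplying the contributions: [m³/(kg·s²)] · [kg] · [kg] · [1/m]
Adding exponents of each base unit: kg: 1, m: 2, s: -2
SI base units of gravitational potential energy: kg·m²/s²

Answer: kg·m²/s²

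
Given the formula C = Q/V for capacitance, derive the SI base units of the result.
Units of each symbol in C = Q/V:
  Q (charge, in coulombs): s·A
  V (voltage, in volts): kg·m²/(s³·A)  → in the denominator, contributes s³·A/(kg·m²)

Multiplying the contributions: [s·A] · [s³·A/(kg·m²)]
Adding exponents of each base unit: kg: -1, m: -2, s: 4, A: 2
SI base units of capacitance: s⁴·A²/(kg·m²)

Answer: s⁴·A²/(kg·m²)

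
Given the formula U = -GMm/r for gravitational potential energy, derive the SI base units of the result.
Units of each symbol in U = -GMm/r:
  G (gravitational constant): m³/(kg·s²)
  M (mass): kg
  m (mass): kg
  r (distance): m  → in the denominator, contributes 1/m
  The minus sign does not affect the units.

Multiplying the contributions: [m³/(kg·s²)] · [kg] · [kg] · [1/m]
Adding exponents of each base unit: kg: 1, m: 2, s: -2
SI base units of gravitational potential energy: kg·m²/s²

Answer: kg·m²/s²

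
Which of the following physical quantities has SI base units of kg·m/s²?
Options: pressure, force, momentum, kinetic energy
Checking the SI base units of each option:
  pressure (P = F/A): kg/(m·s²)  ✗
  force (F = ma): kg·m/s²  ✓ matches
  momentum (p = mv): kg·m/s  ✗
  kinetic energy (E = ½mv²): kg·m²/s²  ✗

Only force has units kg·m/s².

Answer: force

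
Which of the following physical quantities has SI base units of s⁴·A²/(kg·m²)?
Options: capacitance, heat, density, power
Checking the SI base units of each option:
  capacitance (C = Q/V): s⁴·A²/(kg·m²)  ✓ matches
  heat (Q = mcΔT): kg·m²/s²  ✗
  density (ρ = m/V): kg/m³  ✗
  power (P = W/t): kg·m²/s³  ✗

Only capacitance has units s⁴·A²/(kg·m²).

Answer: capacitance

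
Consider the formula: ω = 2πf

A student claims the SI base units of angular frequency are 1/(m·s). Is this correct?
Units of each symbol in ω = 2πf:
  f (frequency): 1/s
  The factor 2π is dimensionless.

Multiplying the contributions: [1/s]
Adding exponents of each base unit: s: -1
SI base units of angular frequency: 1/s

The claimed units 1/(m·s) (exponents m: -1, s: -1) do not match the derived units 1/s (exponents s: -1), so the claim is incorrect.

Answer: No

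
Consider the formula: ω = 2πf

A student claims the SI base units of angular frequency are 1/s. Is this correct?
Units of each symbol in ω = 2πf:
  f (frequency): 1/s
  The factor 2π is dimensionless.

Multiplying the contributions: [1/s]
Adding exponents of each base unit: s: -1
SI base units of angular frequency: 1/s

The claimed units 1/s match the derived units, so the claim is correct.

Answer: Yes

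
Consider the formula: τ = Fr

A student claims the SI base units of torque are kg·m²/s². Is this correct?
Units of each symbol in τ = Fr:
  F (force): kg·m/s²
  r (lever arm): m

Multiplying the contributions: [kg·m/s²] · [m]
Adding exponents of each base unit: kg: 1, m: 2, s: -2
SI base units of torque: kg·m²/s²

The claimed units kg·m²/s² match the derived units, so the claim is correct.

Answer: Yes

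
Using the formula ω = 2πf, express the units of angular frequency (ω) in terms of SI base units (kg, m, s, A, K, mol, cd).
Units of each symbol in ω = 2πf:
  f (frequency): 1/s
  The factor 2π is dimensionless.

Multiplying the contributions: [1/s]
Adding exponents of each base unit: s: -1
SI base units of angular frequency: 1/s

Answer: 1/s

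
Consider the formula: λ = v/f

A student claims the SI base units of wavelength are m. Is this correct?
Units of each symbol in λ = v/f:
  v (wave speed): m/s
  f (frequency): 1/s  → in the denominator, contributes s

Multiplying the contributions: [m/s] · [s]
Adding exponents of each base unit: m: 1
SI base units of wavelength: m

The claimed units m match the derived units, so the claim is correct.

Answer: Yes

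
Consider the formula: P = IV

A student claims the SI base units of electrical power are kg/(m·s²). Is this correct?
Units of each symbol in P = IV:
  I (current): A
  V (voltage, in volts): kg·m²/(s³·A)

Multiplying the contributions: [A] · [kg·m²/(s³·A)]
Adding exponents of each base unit: kg: 1, m: 2, s: -3
SI base units of electrical power: kg·m²/s³

The claimed units kg/(m·s²) (exponents kg: 1, m: -1, s: -2) do not match the derived units kg·m²/s³ (exponents kg: 1, m: 2, s: -3), so the claim is incorrect.

Answer: No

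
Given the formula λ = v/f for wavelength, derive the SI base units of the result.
Units of each symbol in λ = v/f:
  v (wave speed): m/s
  f (frequency): 1/s  → in the denominator, contributes s

Multiplying the contributions: [m/s] · [s]
Adding exponents of each base unit: m: 1
SI base units of wavelength: m

Answer: m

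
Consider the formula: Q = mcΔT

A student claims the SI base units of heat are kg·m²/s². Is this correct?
Units of each symbol in Q = mcΔT:
  m (mass): kg
  c (specific heat capacity, in J/(kg·K)): m²/(s²·K)
  ΔT (temperature change): K

Multiplying the contributions: [kg] · [m²/(s²·K)] · [K]
Adding exponents of each base unit: kg: 1, m: 2, s: -2
SI base units of heat: kg·m²/s²

The claimed units kg·m²/s² match the derived units, so the claim is correct.

Answer: Yes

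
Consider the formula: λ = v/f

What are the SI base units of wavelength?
Units of each symbol in λ = v/f:
  v (wave speed): m/s
  f (frequency): 1/s  → in the denominator, contributes s

Multiplying the contributions: [m/s] · [s]
Adding exponents of each base unit: m: 1
SI base units of wavelength: m

Answer: m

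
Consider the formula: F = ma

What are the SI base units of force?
Units of each symbol in F = ma:
  m (mass): kg
  a (acceleration): m/s²

Multiplying the contributions: [kg] · [m/s²]
Adding exponents of each base unit: kg: 1, m: 1, s: -2
SI base units of force: kg·m/s²

Answer: kg·m/s²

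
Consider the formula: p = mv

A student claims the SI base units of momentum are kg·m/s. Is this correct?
Units of each symbol in p = mv:
  m (mass): kg
  v (velocity): m/s

Multiplying the contributions: [kg] · [m/s]
Adding exponents of each base unit: kg: 1, m: 1, s: -1
SI base units of momentum: kg·m/s

The claimed units kg·m/s match the derived units, so the claim is correct.

Answer: Yes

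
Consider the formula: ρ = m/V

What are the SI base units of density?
Units of each symbol in ρ = m/V:
  m (mass): kg
  V (volume): m³  → in the denominator, contributes 1/m³

Multiplying the contributions: [kg] · [1/m³]
Adding exponents of each base unit: kg: 1, m: -3
SI base units of density: kg/m³

Answer: kg/m³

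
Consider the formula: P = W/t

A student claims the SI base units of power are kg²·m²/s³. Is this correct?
Units of each symbol in P = W/t:
  W (work): kg·m²/s²
  t (time): s  → in the denominator, contributes 1/s

Multiplying the contributions: [kg·m²/s²] · [1/s]
Adding exponents of each base unit: kg: 1, m: 2, s: -3
SI base units of power: kg·m²/s³

The claimed units kg²·m²/s³ (exponents kg: 2, m: 2, s: -3) do not match the derived units kg·m²/s³ (exponents kg: 1, m: 2, s: -3), so the claim is incorrect.

Answer: No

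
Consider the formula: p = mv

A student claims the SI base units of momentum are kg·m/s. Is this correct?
Units of each symbol in p = mv:
  m (mass): kg
  v (velocity): m/s

Multiplying the contributions: [kg] · [m/s]
Adding exponents of each base unit: kg: 1, m: 1, s: -1
SI base units of momentum: kg·m/s

The claimed units kg·m/s match the derived units, so the claim is correct.

Answer: Yes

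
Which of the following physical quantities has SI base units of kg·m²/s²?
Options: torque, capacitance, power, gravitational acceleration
Checking the SI base units of each option:
  torque (τ = Fr): kg·m²/s²  ✓ matches
  capacitance (C = Q/V): s⁴·A²/(kg·m²)  ✗
  power (P = W/t): kg·m²/s³  ✗
  gravitational acceleration (g = GM/r²): m/s²  ✗

Only torque has units kg·m²/s².

Answer: torque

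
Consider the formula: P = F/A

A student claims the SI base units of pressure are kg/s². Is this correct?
Units of each symbol in P = F/A:
  F (force): kg·m/s²
  A (area): m²  → in the denominator, contributes 1/m²

Multiplying the contributions: [kg·m/s²] · [1/m²]
Adding exponents of each base unit: kg: 1, m: -1, s: -2
SI base units of pressure: kg/(m·s²)

The claimed units kg/s² (exponents kg: 1, s: -2) do not match the derived units kg/(m·s²) (exponents kg: 1, m: -1, s: -2), so the claim is incorrect.

Answer: No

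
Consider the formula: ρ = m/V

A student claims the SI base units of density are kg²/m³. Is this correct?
Units of each symbol in ρ = m/V:
  m (mass): kg
  V (volume): m³  → in the denominator, contributes 1/m³

Multiplying the contributions: [kg] · [1/m³]
Adding exponents of each base unit: kg: 1, m: -3
SI base units of density: kg/m³

The claimed units kg²/m³ (exponents kg: 2, m: -3) do not match the derived units kg/m³ (exponents kg: 1, m: -3), so the claim is incorrect.

Answer: No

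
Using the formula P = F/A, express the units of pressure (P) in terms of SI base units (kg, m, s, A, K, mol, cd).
Units of each symbol in P = F/A:
  F (force): kg·m/s²
  A (area): m²  → in the denominator, contributes 1/m²

Multiplying the contributions: [kg·m/s²] · [1/m²]
Adding exponents of each base unit: kg: 1, m: -1, s: -2
SI base units of pressure: kg/(m·s²)

Answer: kg/(m·s²)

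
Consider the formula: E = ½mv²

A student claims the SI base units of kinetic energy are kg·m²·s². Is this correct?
Units of each symbol in E = ½mv²:
  m (mass): kg
  v (speed): m/s  → to the power 2, contributes m²/s²
  The factor ½ is dimensionless.

Multiplying the contributions: [kg] · [m²/s²]
Adding exponents of each base unit: kg: 1, m: 2, s: -2
SI base units of kinetic energy: kg·m²/s²

The claimed units kg·m²·s² (exponents kg: 1, m: 2, s: 2) do not match the derived units kg·m²/s² (exponents kg: 1, m: 2, s: -2), so the claim is incorrect.

Answer: No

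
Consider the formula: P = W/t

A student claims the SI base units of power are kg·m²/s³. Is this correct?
Units of each symbol in P = W/t:
  W (work): kg·m²/s²
  t (time): s  → in the denominator, contributes 1/s

Multiplying the contributions: [kg·m²/s²] · [1/s]
Adding exponents of each base unit: kg: 1, m: 2, s: -3
SI base units of power: kg·m²/s³

The claimed units kg·m²/s³ match the derived units, so the claim is correct.

Answer: Yes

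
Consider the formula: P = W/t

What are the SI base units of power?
Units of each symbol in P = W/t:
  W (work): kg·m²/s²
  t (time): s  → in the denominator, contributes 1/s

Multiplying the contributions: [kg·m²/s²] · [1/s]
Adding exponents of each base unit: kg: 1, m: 2, s: -3
SI base units of power: kg·m²/s³

Answer: kg·m²/s³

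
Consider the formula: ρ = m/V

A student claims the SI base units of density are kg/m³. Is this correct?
Units of each symbol in ρ = m/V:
  m (mass): kg
  V (volume): m³  → in the denominator, contributes 1/m³

Multiplying the contributions: [kg] · [1/m³]
Adding exponents of each base unit: kg: 1, m: -3
SI base units of density: kg/m³

The claimed units kg/m³ match the derived units, so the claim is correct.

Answer: Yes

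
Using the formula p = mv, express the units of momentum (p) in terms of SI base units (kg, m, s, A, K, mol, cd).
Units of each symbol in p = mv:
  m (mass): kg
  v (velocity): m/s

Multiplying the contributions: [kg] · [m/s]
Adding exponents of each base unit: kg: 1, m: 1, s: -1
SI base units of momentum: kg·m/s

Answer: kg·m/s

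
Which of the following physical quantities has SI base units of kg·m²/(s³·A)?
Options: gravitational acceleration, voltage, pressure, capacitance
Checking the SI base units of each option:
  gravitational acceleration (g = GM/r²): m/s²  ✗
  voltage (V = IR): kg·m²/(s³·A)  ✓ matches
  pressure (P = F/A): kg/(m·s²)  ✗
  capacitance (C = Q/V): s⁴·A²/(kg·m²)  ✗

Only voltage has units kg·m²/(s³·A).

Answer: voltage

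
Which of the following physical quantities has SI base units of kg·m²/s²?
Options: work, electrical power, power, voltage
Checking the SI base units of each option:
  work (W = Fd): kg·m²/s²  ✓ matches
  electrical power (P = IV): kg·m²/s³  ✗
  power (P = W/t): kg·m²/s³  ✗
  voltage (V = IR): kg·m²/(s³·A)  ✗

Only work has units kg·m²/s².

Answer: work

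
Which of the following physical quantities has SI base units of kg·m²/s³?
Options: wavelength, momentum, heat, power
Checking the SI base units of each option:
  wavelength (λ = v/f): m  ✗
  momentum (p = mv): kg·m/s  ✗
  heat (Q = mcΔT): kg·m²/s²  ✗
  power (P = W/t): kg·m²/s³  ✓ matches

Only power has units kg·m²/s³.

Answer: power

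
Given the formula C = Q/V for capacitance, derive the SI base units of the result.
Units of each symbol in C = Q/V:
  Q (charge, in coulombs): s·A
  V (voltage, in volts): kg·m²/(s³·A)  → in the denominator, contributes s³·A/(kg·m²)

Multiplying the contributions: [s·A] · [s³·A/(kg·m²)]
Adding exponents of each base unit: kg: -1, m: -2, s: 4, A: 2
SI base units of capacitance: s⁴·A²/(kg·m²)

Answer: s⁴·A²/(kg·m²)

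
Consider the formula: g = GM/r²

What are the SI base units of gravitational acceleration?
Units of each symbol in g = GM/r²:
  G (gravitational constant): m³/(kg·s²)
  M (mass): kg
  r (distance): m  → to the power 2 in the denominator, contributes 1/m²

Multiplying the contributions: [m³/(kg·s²)] · [kg] · [1/m²]
Adding exponents of each base unit: m: 1, s: -2
SI base units of gravitational acceleration: m/s²

Answer: m/s²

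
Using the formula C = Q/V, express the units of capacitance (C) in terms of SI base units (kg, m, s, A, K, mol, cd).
Units of each symbol in C = Q/V:
  Q (charge, in coulombs): s·A
  V (voltage, in volts): kg·m²/(s³·A)  → in the denominator, contributes s³·A/(kg·m²)

Multiplying the contributions: [s·A] · [s³·A/(kg·m²)]
Adding exponents of each base unit: kg: -1, m: -2, s: 4, A: 2
SI base units of capacitance: s⁴·A²/(kg·m²)

Answer: s⁴·A²/(kg·m²)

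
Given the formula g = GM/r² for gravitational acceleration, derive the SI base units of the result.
Units of each symbol in g = GM/r²:
  G (gravitational constant): m³/(kg·s²)
  M (mass): kg
  r (distance): m  → to the power 2 in the denominator, contributes 1/m²

Multiplying the contributions: [m³/(kg·s²)] · [kg] · [1/m²]
Adding exponents of each base unit: m: 1, s: -2
SI base units of gravitational acceleration: m/s²

Answer: m/s²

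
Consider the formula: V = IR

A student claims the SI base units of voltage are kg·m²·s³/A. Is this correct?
Units of each symbol in V = IR:
  I (current): A
  R (resistance, in ohms): kg·m²/(s³·A²)

Multiplying the contributions: [A] · [kg·m²/(s³·A²)]
Adding exponents of each base unit: kg: 1, m: 2, s: -3, A: -1
SI base units of voltage: kg·m²/(s³·A)

The claimed units kg·m²·s³/A (exponents kg: 1, m: 2, s: 3, A: -1) do not match the derived units kg·m²/(s³·A) (exponents kg: 1, m: 2, s: -3, A: -1), so the claim is incorrect.

Answer: No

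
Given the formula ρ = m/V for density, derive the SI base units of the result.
Units of each symbol in ρ = m/V:
  m (mass): kg
  V (volume): m³  → in the denominator, contributes 1/m³

Multiplying the contributions: [kg] · [1/m³]
Adding exponents of each base unit: kg: 1, m: -3
SI base units of density: kg/m³

Answer: kg/m³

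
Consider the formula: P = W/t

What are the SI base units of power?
Units of each symbol in P = W/t:
  W (work): kg·m²/s²
  t (time): s  → in the denominator, contributes 1/s

Multiplying the contributions: [kg·m²/s²] · [1/s]
Adding exponents of each base unit: kg: 1, m: 2, s: -3
SI base units of power: kg·m²/s³

Answer: kg·m²/s³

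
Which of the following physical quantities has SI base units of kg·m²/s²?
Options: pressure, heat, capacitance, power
Checking the SI base units of each option:
  pressure (P = F/A): kg/(m·s²)  ✗
  heat (Q = mcΔT): kg·m²/s²  ✓ matches
  capacitance (C = Q/V): s⁴·A²/(kg·m²)  ✗
  power (P = W/t): kg·m²/s³  ✗

Only heat has units kg·m²/s².

Answer: heat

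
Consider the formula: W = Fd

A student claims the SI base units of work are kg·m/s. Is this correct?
Units of each symbol in W = Fd:
  F (force): kg·m/s²
  d (displacement): m

Multiplying the contributions: [kg·m/s²] · [m]
Adding exponents of each base unit: kg: 1, m: 2, s: -2
SI base units of work: kg·m²/s²

The claimed units kg·m/s (exponents kg: 1, m: 1, s: -1) do not match the derived units kg·m²/s² (exponents kg: 1, m: 2, s: -2), so the claim is incorrect.

Answer: No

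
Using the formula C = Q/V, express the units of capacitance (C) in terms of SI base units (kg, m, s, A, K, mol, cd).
Units of each symbol in C = Q/V:
  Q (charge, in coulombs): s·A
  V (voltage, in volts): kg·m²/(s³·A)  → in the denominator, contributes s³·A/(kg·m²)

Multiplying the contributions: [s·A] · [s³·A/(kg·m²)]
Adding exponents of each base unit: kg: -1, m: -2, s: 4, A: 2
SI base units of capacitance: s⁴·A²/(kg·m²)

Answer: s⁴·A²/(kg·m²)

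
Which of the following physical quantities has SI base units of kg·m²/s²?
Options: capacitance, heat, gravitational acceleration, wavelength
Checking the SI base units of each option:
  capacitance (C = Q/V): s⁴·A²/(kg·m²)  ✗
  heat (Q = mcΔT): kg·m²/s²  ✓ matches
  gravitational acceleration (g = GM/r²): m/s²  ✗
  wavelength (λ = v/f): m  ✗

Only heat has units kg·m²/s².

Answer: heat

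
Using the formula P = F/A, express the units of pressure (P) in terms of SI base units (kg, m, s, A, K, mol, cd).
Units of each symbol in P = F/A:
  F (force): kg·m/s²
  A (area): m²  → in the denominator, contributes 1/m²

Multiplying the contributions: [kg·m/s²] · [1/m²]
Adding exponents of each base unit: kg: 1, m: -1, s: -2
SI base units of pressure: kg/(m·s²)

Answer: kg/(m·s²)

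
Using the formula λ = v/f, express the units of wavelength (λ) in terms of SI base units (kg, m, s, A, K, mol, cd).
Units of each symbol in λ = v/f:
  v (wave speed): m/s
  f (frequency): 1/s  → in the denominator, contributes s

Multiplying the contributions: [m/s] · [s]
Adding exponents of each base unit: m: 1
SI base units of wavelength: m

Answer: m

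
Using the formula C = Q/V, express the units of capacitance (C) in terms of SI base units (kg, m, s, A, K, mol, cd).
Units of each symbol in C = Q/V:
  Q (charge, in coulombs): s·A
  V (voltage, in volts): kg·m²/(s³·A)  → in the denominator, contributes s³·A/(kg·m²)

Multiplying the contributions: [s·A] · [s³·A/(kg·m²)]
Adding exponents of each base unit: kg: -1, m: -2, s: 4, A: 2
SI base units of capacitance: s⁴·A²/(kg·m²)

Answer: s⁴·A²/(kg·m²)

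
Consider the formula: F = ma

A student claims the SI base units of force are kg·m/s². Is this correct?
Units of each symbol in F = ma:
  m (mass): kg
  a (acceleration): m/s²

Multiplying the contributions: [kg] · [m/s²]
Adding exponents of each base unit: kg: 1, m: 1, s: -2
SI base units of force: kg·m/s²

The claimed units kg·m/s² match the derived units, so the claim is correct.

Answer: Yes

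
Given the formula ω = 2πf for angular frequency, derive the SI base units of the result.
Units of each symbol in ω = 2πf:
  f (frequency): 1/s
  The factor 2π is dimensionless.

Multiplying the contributions: [1/s]
Adding exponents of each base unit: s: -1
SI base units of angular frequency: 1/s

Answer: 1/s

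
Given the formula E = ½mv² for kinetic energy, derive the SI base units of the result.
Units of each symbol in E = ½mv²:
  m (mass): kg
  v (speed): m/s  → to the power 2, contributes m²/s²
  The factor ½ is dimensionless.

Multiplying the contributions: [kg] · [m²/s²]
Adding exponents of each base unit: kg: 1, m: 2, s: -2
SI base units of kinetic energy: kg·m²/s²

Answer: kg·m²/s²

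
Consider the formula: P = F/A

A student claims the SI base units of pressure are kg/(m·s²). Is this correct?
Units of each symbol in P = F/A:
  F (force): kg·m/s²
  A (area): m²  → in the denominator, contributes 1/m²

Multiplying the contributions: [kg·m/s²] · [1/m²]
Adding exponents of each base unit: kg: 1, m: -1, s: -2
SI base units of pressure: kg/(m·s²)

The claimed units kg/(m·s²) match the derived units, so the claim is correct.

Answer: Yes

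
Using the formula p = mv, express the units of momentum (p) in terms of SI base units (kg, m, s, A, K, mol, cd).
Units of each symbol in p = mv:
  m (mass): kg
  v (velocity): m/s

Multiplying the contributions: [kg] · [m/s]
Adding exponents of each base unit: kg: 1, m: 1, s: -1
SI base units of momentum: kg·m/s

Answer: kg·m/s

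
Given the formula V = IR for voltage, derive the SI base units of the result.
Units of each symbol in V = IR:
  I (current): A
  R (resistance, in ohms): kg·m²/(s³·A²)

Multiplying the contributions: [A] · [kg·m²/(s³·A²)]
Adding exponents of each base unit: kg: 1, m: 2, s: -3, A: -1
SI base units of voltage: kg·m²/(s³·A)

Answer: kg·m²/(s³·A)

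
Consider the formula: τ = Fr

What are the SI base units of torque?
Units of each symbol in τ = Fr:
  F (force): kg·m/s²
  r (lever arm): m

Multiplying the contributions: [kg·m/s²] · [m]
Adding exponents of each base unit: kg: 1, m: 2, s: -2
SI base units of torque: kg·m²/s²

Answer: kg·m²/s²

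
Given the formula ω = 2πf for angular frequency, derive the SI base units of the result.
Units of each symbol in ω = 2πf:
  f (frequency): 1/s
  The factor 2π is dimensionless.

Multiplying the contributions: [1/s]
Adding exponents of each base unit: s: -1
SI base units of angular frequency: 1/s

Answer: 1/s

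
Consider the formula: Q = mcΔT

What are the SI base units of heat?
Units of each symbol in Q = mcΔT:
  m (mass): kg
  c (specific heat capacity, in J/(kg·K)): m²/(s²·K)
  ΔT (temperature change): K

Multiplying the contributions: [kg] · [m²/(s²·K)] · [K]
Adding exponents of each base unit: kg: 1, m: 2, s: -2
SI base units of heat: kg·m²/s²

Answer: kg·m²/s²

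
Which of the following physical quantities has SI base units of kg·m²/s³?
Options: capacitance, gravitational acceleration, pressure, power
Checking the SI base units of each option:
  capacitance (C = Q/V): s⁴·A²/(kg·m²)  ✗
  gravitational acceleration (g = GM/r²): m/s²  ✗
  pressure (P = F/A): kg/(m·s²)  ✗
  power (P = W/t): kg·m²/s³  ✓ matches

Only power has units kg·m²/s³.

Answer: power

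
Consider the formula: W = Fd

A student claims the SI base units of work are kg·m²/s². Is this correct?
Units of each symbol in W = Fd:
  F (force): kg·m/s²
  d (displacement): m

Multiplying the contributions: [kg·m/s²] · [m]
Adding exponents of each base unit: kg: 1, m: 2, s: -2
SI base units of work: kg·m²/s²

The claimed units kg·m²/s² match the derived units, so the claim is correct.

Answer: Yes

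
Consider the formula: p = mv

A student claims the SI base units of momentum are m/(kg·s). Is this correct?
Units of each symbol in p = mv:
  m (mass): kg
  v (velocity): m/s

Multiplying the contributions: [kg] · [m/s]
Adding exponents of each base unit: kg: 1, m: 1, s: -1
SI base units of momentum: kg·m/s

The claimed units m/(kg·s) (exponents kg: -1, m: 1, s: -1) do not match the derived units kg·m/s (exponents kg: 1, m: 1, s: -1), so the claim is incorrect.

Answer: No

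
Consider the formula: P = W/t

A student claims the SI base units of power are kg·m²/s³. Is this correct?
Units of each symbol in P = W/t:
  W (work): kg·m²/s²
  t (time): s  → in the denominator, contributes 1/s

Multiplying the contributions: [kg·m²/s²] · [1/s]
Adding exponents of each base unit: kg: 1, m: 2, s: -3
SI base units of power: kg·m²/s³

The claimed units kg·m²/s³ match the derived units, so the claim is correct.

Answer: Yes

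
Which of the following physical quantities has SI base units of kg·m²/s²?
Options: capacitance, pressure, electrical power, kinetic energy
Checking the SI base units of each option:
  capacitance (C = Q/V): s⁴·A²/(kg·m²)  ✗
  pressure (P = F/A): kg/(m·s²)  ✗
  electrical power (P = IV): kg·m²/s³  ✗
  kinetic energy (E = ½mv²): kg·m²/s²  ✓ matches

Only kinetic energy has units kg·m²/s².

Answer: kinetic energy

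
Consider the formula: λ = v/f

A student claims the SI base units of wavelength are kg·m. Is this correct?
Units of each symbol in λ = v/f:
  v (wave speed): m/s
  f (frequency): 1/s  → in the denominator, contributes s

Multiplying the contributions: [m/s] · [s]
Adding exponents of each base unit: m: 1
SI base units of wavelength: m

The claimed units kg·m (exponents kg: 1, m: 1) do not match the derived units m (exponents m: 1), so the claim is incorrect.

Answer: No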